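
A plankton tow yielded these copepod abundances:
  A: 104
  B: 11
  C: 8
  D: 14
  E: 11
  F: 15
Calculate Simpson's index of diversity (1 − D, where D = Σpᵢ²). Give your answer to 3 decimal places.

Total N = 104+11+8+14+11+15 = 163, so the proportions are 0.63804, 0.06748, 0.04908, 0.08589, 0.06748, 0.09202 (working shown to 5 dp, full precision carried).
D = 0.63804² + 0.06748² + 0.04908² + 0.08589² + 0.06748² + 0.09202² = 0.40709 + 0.00455 + 0.00241 + 0.00738 + 0.00455 + 0.00847 = 0.43445.
So 1 − D = 0.56555, i.e. 0.566 to 3 decimal places.

0.566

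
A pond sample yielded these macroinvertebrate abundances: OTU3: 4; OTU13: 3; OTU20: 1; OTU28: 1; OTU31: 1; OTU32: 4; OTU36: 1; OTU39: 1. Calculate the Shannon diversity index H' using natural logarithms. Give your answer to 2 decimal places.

1.87

Total N = 4+3+1+1+1+4+1+1 = 16, so the proportions are 0.25, 0.1875, 0.0625, 0.0625, 0.0625, 0.25, 0.0625, 0.0625 (working shown to 4 dp, full precision carried).
Each pᵢ ln pᵢ term: 0.25×(-1.3863)=-0.3466, 0.1875×(-1.6740)=-0.3139, 0.0625×(-2.7726)=-0.1733, 0.0625×(-2.7726)=-0.1733, 0.0625×(-2.7726)=-0.1733, 0.25×(-1.3863)=-0.3466, 0.0625×(-2.7726)=-0.1733, 0.0625×(-2.7726)=-0.1733.
Sum = -1.8735, so H' = 1.87.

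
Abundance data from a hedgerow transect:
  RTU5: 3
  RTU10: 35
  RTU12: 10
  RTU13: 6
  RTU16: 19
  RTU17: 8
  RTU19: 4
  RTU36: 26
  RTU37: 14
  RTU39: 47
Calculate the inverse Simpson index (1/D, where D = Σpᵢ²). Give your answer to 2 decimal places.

Total N = 3+35+10+6+19+8+4+26+14+47 = 172, so the proportions are 0.017442, 0.203488, 0.05814, 0.034884, 0.110465, 0.046512, 0.023256, 0.151163, 0.081395, 0.273256 (working shown to 6 dp, full precision carried).
D = 0.017442² + 0.203488² + 0.05814² + 0.034884² + 0.110465² + 0.046512² + 0.023256² + 0.151163² + 0.081395² + 0.273256² = 0.000304 + 0.041408 + 0.003380 + 0.001217 + 0.012203 + 0.002163 + 0.000541 + 0.022850 + 0.006625 + 0.074669 = 0.165360.
So 1/D = 6.0474, i.e. 6.05 to 2 decimal places.

6.05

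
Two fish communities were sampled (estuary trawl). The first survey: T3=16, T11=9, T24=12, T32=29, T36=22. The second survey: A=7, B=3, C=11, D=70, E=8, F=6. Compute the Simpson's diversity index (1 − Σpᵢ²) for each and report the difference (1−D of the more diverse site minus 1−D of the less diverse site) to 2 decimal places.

The first survey: N=88, proportions 0.18182, 0.10227, 0.13636, 0.32955, 0.25, giving 1−D = 0.76679 (working shown to 5 dp, full precision carried).
The second survey: N=105, proportions 0.06667, 0.02857, 0.10476, 0.66667, 0.07619, 0.05714, giving 1−D = 0.53025.
Difference = |0.76679 − 0.53025| = 0.23654, i.e. 0.24 to 2 decimal places.

0.24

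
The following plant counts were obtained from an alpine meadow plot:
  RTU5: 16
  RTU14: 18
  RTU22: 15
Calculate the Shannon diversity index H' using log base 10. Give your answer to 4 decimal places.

0.4759

Total N = 16+18+15 = 49, so the proportions are 0.326531, 0.367347, 0.306122 (working shown to 6 dp, full precision carried).
Each pᵢ log₁₀ pᵢ term: 0.326531×(-0.486076)=-0.158719, 0.367347×(-0.434924)=-0.159768, 0.306122×(-0.514105)=-0.157379.
Sum = -0.475866, so H' = 0.4759.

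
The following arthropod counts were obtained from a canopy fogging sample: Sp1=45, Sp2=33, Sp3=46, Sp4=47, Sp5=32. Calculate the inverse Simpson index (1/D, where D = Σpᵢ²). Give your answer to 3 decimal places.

Total N = 45+33+46+47+32 = 203, so the proportions are 0.2216749, 0.1625616, 0.226601, 0.2315271, 0.1576355 (working shown to 7 dp, full precision carried).
D = 0.2216749² + 0.1625616² + 0.226601² + 0.2315271² + 0.1576355² = 0.0491398 + 0.0264263 + 0.0513480 + 0.0536048 + 0.0248489 = 0.2053678.
So 1/D = 4.86931, i.e. 4.869 to 3 decimal places.

4.869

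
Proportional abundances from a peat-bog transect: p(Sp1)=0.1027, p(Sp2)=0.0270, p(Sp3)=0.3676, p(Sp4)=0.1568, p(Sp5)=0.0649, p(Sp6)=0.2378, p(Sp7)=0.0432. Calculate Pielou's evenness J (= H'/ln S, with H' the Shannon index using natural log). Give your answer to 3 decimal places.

H' = −Σ pᵢ ln pᵢ = −((-0.23374) + (-0.09752) + (-0.36788) + (-0.29052) + (-0.17750) + (-0.34156) + (-0.13573)) = 1.64444 (working shown to 5 dp, full precision carried).
With S = 7 species, ln S = 1.94591, so J = 1.64444/1.94591 = 0.84508, i.e. 0.845 to 3 decimal places.

0.845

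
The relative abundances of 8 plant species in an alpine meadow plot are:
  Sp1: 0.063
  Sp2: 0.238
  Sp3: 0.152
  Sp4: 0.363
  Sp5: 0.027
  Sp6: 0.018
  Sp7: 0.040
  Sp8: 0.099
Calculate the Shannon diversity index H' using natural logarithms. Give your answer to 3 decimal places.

Each pᵢ ln pᵢ term (working shown to 5 dp, full precision carried): 0.063×(-2.76462)=-0.17417, 0.238×(-1.43548)=-0.34165, 0.152×(-1.88387)=-0.28635, 0.363×(-1.01335)=-0.36785, 0.027×(-3.61192)=-0.09752, 0.018×(-4.01738)=-0.07231, 0.04×(-3.21888)=-0.12876, 0.099×(-2.31264)=-0.22895.
Sum = -1.69755, so H' = 1.698.

1.698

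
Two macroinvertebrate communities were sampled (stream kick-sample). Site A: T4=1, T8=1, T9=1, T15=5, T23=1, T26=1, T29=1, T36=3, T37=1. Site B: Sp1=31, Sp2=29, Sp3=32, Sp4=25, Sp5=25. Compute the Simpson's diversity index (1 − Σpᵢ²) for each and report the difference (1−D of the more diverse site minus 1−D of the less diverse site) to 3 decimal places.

0.020

Site A: N=15, proportions 0.06667, 0.06667, 0.06667, 0.33333, 0.06667, 0.06667, 0.06667, 0.2, 0.06667, giving 1−D = 0.81778 (working shown to 5 dp, full precision carried).
Site B: N=142, proportions 0.21831, 0.20423, 0.22535, 0.17606, 0.17606, giving 1−D = 0.79786.
Difference = |0.81778 − 0.79786| = 0.01992, i.e. 0.020 to 3 decimal places.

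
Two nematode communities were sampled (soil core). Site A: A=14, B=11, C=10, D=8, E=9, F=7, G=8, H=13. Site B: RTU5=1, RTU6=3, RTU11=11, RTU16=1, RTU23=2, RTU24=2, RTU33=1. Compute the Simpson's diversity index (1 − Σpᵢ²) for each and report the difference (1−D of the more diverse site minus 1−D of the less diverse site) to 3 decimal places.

Site A: N=80, proportions 0.175, 0.1375, 0.125, 0.1, 0.1125, 0.0875, 0.1, 0.1625, giving 1−D = 0.868125 (working shown to 6 dp, full precision carried).
Site B: N=21, proportions 0.047619, 0.142857, 0.52381, 0.047619, 0.095238, 0.095238, 0.047619, giving 1−D = 0.680272.
Difference = |0.868125 − 0.680272| = 0.187853, i.e. 0.188 to 3 decimal places.

0.188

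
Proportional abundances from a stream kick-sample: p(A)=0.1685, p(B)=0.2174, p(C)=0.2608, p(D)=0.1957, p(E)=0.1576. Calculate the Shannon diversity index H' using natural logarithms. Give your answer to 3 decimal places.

1.593

Each pᵢ ln pᵢ term (working shown to 5 dp, full precision carried): 0.1685×(-1.78082)=-0.30007, 0.2174×(-1.52602)=-0.33176, 0.2608×(-1.34400)=-0.35052, 0.1957×(-1.63117)=-0.31922, 0.1576×(-1.84770)=-0.29120.
Sum = -1.59276, so H' = 1.593.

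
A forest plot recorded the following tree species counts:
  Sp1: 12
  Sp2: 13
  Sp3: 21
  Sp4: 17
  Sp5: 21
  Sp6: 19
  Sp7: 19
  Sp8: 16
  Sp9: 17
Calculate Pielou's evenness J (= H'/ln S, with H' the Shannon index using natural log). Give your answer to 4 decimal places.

Total N = 12+13+21+17+21+19+19+16+17 = 155, so the proportions are 0.077419, 0.083871, 0.135484, 0.109677, 0.135484, 0.122581, 0.122581, 0.103226, 0.109677 (working shown to 6 dp, full precision carried).
H' = −Σ pᵢ ln pᵢ = −((-0.198079) + (-0.207872) + (-0.270819) + (-0.242410) + (-0.270819) + (-0.257295) + (-0.257295) + (-0.234409) + (-0.242410)) = 2.181409.
With S = 9 species, ln S = 2.197225, so J = 2.181409/2.197225 = 0.992802, i.e. 0.9928 to 4 decimal places.

0.9928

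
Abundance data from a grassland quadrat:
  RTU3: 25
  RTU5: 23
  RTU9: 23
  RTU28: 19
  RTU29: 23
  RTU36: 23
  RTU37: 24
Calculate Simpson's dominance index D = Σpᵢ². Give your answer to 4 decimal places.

0.1437

Total N = 25+23+23+19+23+23+24 = 160, so the proportions are 0.15625, 0.14375, 0.14375, 0.11875, 0.14375, 0.14375, 0.15 (working shown to 6 dp, full precision carried).
D = 0.15625² + 0.14375² + 0.14375² + 0.11875² + 0.14375² + 0.14375² + 0.15² = 0.024414 + 0.020664 + 0.020664 + 0.014102 + 0.020664 + 0.020664 + 0.022500 = 0.143672.
To 4 decimal places, D = 0.1437.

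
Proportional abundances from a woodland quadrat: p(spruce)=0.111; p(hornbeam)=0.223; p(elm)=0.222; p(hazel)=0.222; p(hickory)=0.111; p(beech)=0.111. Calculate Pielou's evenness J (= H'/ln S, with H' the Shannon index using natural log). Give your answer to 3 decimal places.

H' = −Σ pᵢ ln pᵢ = −((-0.24400) + (-0.33463) + (-0.33413) + (-0.33413) + (-0.24400) + (-0.24400)) = 1.73489 (working shown to 5 dp, full precision carried).
With S = 6 species, ln S = 1.79176, so J = 1.73489/1.79176 = 0.96826, i.e. 0.968 to 3 decimal places.

0.968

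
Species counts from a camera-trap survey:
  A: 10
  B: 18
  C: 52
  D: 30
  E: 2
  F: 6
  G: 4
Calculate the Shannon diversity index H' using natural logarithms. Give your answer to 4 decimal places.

1.5234

Total N = 10+18+52+30+2+6+4 = 122, so the proportions are 0.081967, 0.147541, 0.42623, 0.245902, 0.016393, 0.04918, 0.032787 (working shown to 6 dp, full precision carried).
Each pᵢ ln pᵢ term: 0.081967×(-2.501436)=-0.205036, 0.147541×(-1.913649)=-0.282342, 0.42623×(-0.852777)=-0.363479, 0.245902×(-1.402824)=-0.344957, 0.016393×(-4.110874)=-0.067391, 0.04918×(-3.012262)=-0.148144, 0.032787×(-3.417727)=-0.112057.
Sum = -1.523405, so H' = 1.5234.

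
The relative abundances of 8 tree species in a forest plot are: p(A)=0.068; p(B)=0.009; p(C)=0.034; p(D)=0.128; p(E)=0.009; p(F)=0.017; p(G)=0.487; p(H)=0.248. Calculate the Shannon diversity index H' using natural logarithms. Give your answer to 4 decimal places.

1.4111

Each pᵢ ln pᵢ term (working shown to 6 dp, full precision carried): 0.068×(-2.688248)=-0.182801, 0.009×(-4.710531)=-0.042395, 0.034×(-3.381395)=-0.114967, 0.128×(-2.055725)=-0.263133, 0.009×(-4.710531)=-0.042395, 0.017×(-4.074542)=-0.069267, 0.487×(-0.719491)=-0.350392, 0.248×(-1.394327)=-0.345793.
Sum = -1.411143, so H' = 1.4111.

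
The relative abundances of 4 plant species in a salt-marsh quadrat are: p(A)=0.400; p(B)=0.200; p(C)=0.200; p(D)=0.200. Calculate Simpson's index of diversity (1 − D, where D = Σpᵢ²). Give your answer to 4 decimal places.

D = 0.4² + 0.2² + 0.2² + 0.2² = 0.160000 + 0.040000 + 0.040000 + 0.040000 = 0.280000 (working shown to 6 dp, full precision carried).
So 1 − D = 0.720000, i.e. 0.7200 to 4 decimal places.

0.7200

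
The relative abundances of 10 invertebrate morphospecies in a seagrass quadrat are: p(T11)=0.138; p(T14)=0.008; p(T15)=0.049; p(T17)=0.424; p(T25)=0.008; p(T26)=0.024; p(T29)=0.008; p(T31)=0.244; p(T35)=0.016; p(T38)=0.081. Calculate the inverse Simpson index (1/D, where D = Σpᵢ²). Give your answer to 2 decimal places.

3.73

D = 0.138² + 0.008² + 0.049² + 0.424² + 0.008² + 0.024² + 0.008² + 0.244² + 0.016² + 0.081² = 0.019044 + 0.000064 + 0.002401 + 0.179776 + 0.000064 + 0.000576 + 0.000064 + 0.059536 + 0.000256 + 0.006561 = 0.268342 (working shown to 6 dp, full precision carried).
So 1/D = 3.7266, i.e. 3.73 to 2 decimal places.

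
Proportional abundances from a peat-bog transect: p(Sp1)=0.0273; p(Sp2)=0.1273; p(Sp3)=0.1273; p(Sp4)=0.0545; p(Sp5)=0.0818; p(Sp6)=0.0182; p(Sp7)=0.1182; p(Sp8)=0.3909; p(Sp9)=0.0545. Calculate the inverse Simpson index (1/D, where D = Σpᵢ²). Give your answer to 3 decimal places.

4.697

D = 0.0273² + 0.1273² + 0.1273² + 0.0545² + 0.0818² + 0.0182² + 0.1182² + 0.3909² + 0.0545² = 0.0007453 + 0.0162053 + 0.0162053 + 0.0029702 + 0.0066912 + 0.0003312 + 0.0139712 + 0.1528028 + 0.0029702 = 0.2128929 (working shown to 7 dp, full precision carried).
So 1/D = 4.69720, i.e. 4.697 to 3 decimal places.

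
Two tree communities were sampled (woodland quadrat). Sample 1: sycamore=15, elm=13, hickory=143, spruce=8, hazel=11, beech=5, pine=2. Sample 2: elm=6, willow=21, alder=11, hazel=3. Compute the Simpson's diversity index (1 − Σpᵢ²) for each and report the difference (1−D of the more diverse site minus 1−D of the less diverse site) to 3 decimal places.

Sample 1: N=197, proportions 0.07614, 0.06599, 0.72589, 0.04061, 0.05584, 0.02538, 0.01015, giving 1−D = 0.45742 (working shown to 5 dp, full precision carried).
Sample 2: N=41, proportions 0.14634, 0.5122, 0.26829, 0.07317, giving 1−D = 0.63891.
Difference = |0.45742 − 0.63891| = 0.18149, i.e. 0.181 to 3 decimal places.

0.181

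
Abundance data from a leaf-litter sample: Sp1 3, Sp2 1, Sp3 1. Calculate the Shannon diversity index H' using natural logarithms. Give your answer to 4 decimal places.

Total N = 3+1+1 = 5, so the proportions are 0.6, 0.2, 0.2 (working shown to 6 dp, full precision carried).
Each pᵢ ln pᵢ term: 0.6×(-0.510826)=-0.306495, 0.2×(-1.609438)=-0.321888, 0.2×(-1.609438)=-0.321888.
Sum = -0.950271, so H' = 0.9503.

0.9503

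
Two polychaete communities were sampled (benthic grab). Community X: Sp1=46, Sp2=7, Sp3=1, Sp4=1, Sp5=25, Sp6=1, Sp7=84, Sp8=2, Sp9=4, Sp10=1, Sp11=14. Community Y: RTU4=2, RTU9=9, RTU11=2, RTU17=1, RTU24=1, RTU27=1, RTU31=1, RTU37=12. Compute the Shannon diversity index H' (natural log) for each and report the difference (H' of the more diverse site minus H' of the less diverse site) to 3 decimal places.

Community X: N=186, proportions 0.24731, 0.03763, 0.00538, 0.00538, 0.13441, 0.00538, 0.45161, 0.01075, 0.02151, 0.00538, 0.07527, giving H' = 1.53608 (working shown to 5 dp, full precision carried).
Community Y: N=29, proportions 0.06897, 0.31034, 0.06897, 0.03448, 0.03448, 0.03448, 0.03448, 0.41379, giving H' = 1.56155.
Difference = |1.53608 − 1.56155| = 0.02547, i.e. 0.025 to 3 decimal places.

0.025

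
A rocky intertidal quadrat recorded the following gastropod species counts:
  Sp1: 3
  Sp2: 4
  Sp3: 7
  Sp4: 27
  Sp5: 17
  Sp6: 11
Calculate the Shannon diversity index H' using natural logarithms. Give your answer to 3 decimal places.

Total N = 3+4+7+27+17+11 = 69, so the proportions are 0.04348, 0.05797, 0.10145, 0.3913, 0.24638, 0.15942 (working shown to 5 dp, full precision carried).
Each pᵢ ln pᵢ term: 0.04348×(-3.13549)=-0.13633, 0.05797×(-2.84781)=-0.16509, 0.10145×(-2.28820)=-0.23214, 0.3913×(-0.93827)=-0.36715, 0.24638×(-1.40089)=-0.34515, 0.15942×(-1.83621)=-0.29273.
Sum = -1.53858, so H' = 1.539.

1.539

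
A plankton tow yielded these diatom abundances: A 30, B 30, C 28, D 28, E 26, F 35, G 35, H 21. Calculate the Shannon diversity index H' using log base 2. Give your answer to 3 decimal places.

2.984

Total N = 30+30+28+28+26+35+35+21 = 233, so the proportions are 0.12876, 0.12876, 0.12017, 0.12017, 0.11159, 0.15021, 0.15021, 0.09013 (working shown to 5 dp, full precision carried).
Each pᵢ log₂ pᵢ term: 0.12876×(-2.95730)=-0.38077, 0.12876×(-2.95730)=-0.38077, 0.12017×(-3.05683)=-0.36734, 0.12017×(-3.05683)=-0.36734, 0.11159×(-3.16375)=-0.35304, 0.15021×(-2.73490)=-0.41082, 0.15021×(-2.73490)=-0.41082, 0.09013×(-3.47187)=-0.31292.
Sum = -2.98382, so H' = 2.984.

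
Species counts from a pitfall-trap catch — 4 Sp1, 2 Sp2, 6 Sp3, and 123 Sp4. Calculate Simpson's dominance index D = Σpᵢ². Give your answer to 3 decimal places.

0.833

Total N = 4+2+6+123 = 135, so the proportions are 0.02963, 0.01481, 0.04444, 0.91111 (working shown to 5 dp, full precision carried).
D = 0.02963² + 0.01481² + 0.04444² + 0.91111² = 0.00088 + 0.00022 + 0.00198 + 0.83012 = 0.83320.
To 3 decimal places, D = 0.833.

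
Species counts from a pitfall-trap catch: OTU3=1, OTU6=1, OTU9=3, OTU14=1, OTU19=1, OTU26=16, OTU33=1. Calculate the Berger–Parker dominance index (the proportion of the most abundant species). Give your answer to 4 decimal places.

Total N = 1+1+3+1+1+16+1 = 24, so the proportions are 0.041667, 0.041667, 0.125, 0.041667, 0.041667, 0.666667, 0.041667 (working shown to 6 dp, full precision carried).
The largest proportion is 0.666667, i.e. d = 0.6667 to 4 decimal places.

0.6667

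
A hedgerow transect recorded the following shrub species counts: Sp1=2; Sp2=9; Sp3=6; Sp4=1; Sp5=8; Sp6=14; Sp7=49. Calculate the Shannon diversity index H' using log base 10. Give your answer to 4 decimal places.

Total N = 2+9+6+1+8+14+49 = 89, so the proportions are 0.022472, 0.101124, 0.067416, 0.011236, 0.089888, 0.157303, 0.550562 (working shown to 6 dp, full precision carried).
Each pᵢ log₁₀ pᵢ term: 0.022472×(-1.648360)=-0.037042, 0.101124×(-0.995147)=-0.100633, 0.067416×(-1.171239)=-0.078960, 0.011236×(-1.949390)=-0.021903, 0.089888×(-1.046300)=-0.094049, 0.157303×(-0.803262)=-0.126356, 0.550562×(-0.259194)=-0.142702.
Sum = -0.601645, so H' = 0.6016.

0.6016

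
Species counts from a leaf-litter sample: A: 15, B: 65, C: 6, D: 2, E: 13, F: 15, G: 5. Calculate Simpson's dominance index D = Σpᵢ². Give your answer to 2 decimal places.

Total N = 15+65+6+2+13+15+5 = 121, so the proportions are 0.124, 0.5372, 0.0496, 0.0165, 0.1074, 0.124, 0.0413 (working shown to 4 dp, full precision carried).
D = 0.124² + 0.5372² + 0.0496² + 0.0165² + 0.1074² + 0.124² + 0.0413² = 0.0154 + 0.2886 + 0.0025 + 0.0003 + 0.0115 + 0.0154 + 0.0017 = 0.3353.
To 2 decimal places, D = 0.34.

0.34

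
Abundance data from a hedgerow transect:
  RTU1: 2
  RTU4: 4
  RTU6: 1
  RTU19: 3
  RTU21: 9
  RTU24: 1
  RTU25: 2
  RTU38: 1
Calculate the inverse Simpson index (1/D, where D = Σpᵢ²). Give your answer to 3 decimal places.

Total N = 2+4+1+3+9+1+2+1 = 23, so the proportions are 0.0869565, 0.173913, 0.0434783, 0.1304348, 0.3913043, 0.0434783, 0.0869565, 0.0434783 (working shown to 7 dp, full precision carried).
D = 0.0869565² + 0.173913² + 0.0434783² + 0.1304348² + 0.3913043² + 0.0434783² + 0.0869565² + 0.0434783² = 0.0075614 + 0.0302457 + 0.0018904 + 0.0170132 + 0.1531191 + 0.0018904 + 0.0075614 + 0.0018904 = 0.2211720.
So 1/D = 4.52137, i.e. 4.521 to 3 decimal places.

4.521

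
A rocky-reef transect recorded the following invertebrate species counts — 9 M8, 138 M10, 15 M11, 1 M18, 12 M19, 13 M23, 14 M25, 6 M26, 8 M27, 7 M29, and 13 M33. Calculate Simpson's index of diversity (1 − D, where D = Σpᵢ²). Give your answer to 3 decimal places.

Total N = 9+138+15+1+12+13+14+6+8+7+13 = 236, so the proportions are 0.03814, 0.58475, 0.06356, 0.00424, 0.05085, 0.05508, 0.05932, 0.02542, 0.0339, 0.02966, 0.05508 (working shown to 5 dp, full precision carried).
D = 0.03814² + 0.58475² + 0.06356² + 0.00424² + 0.05085² + 0.05508² + 0.05932² + 0.02542² + 0.0339² + 0.02966² + 0.05508² = 0.00145 + 0.34193 + 0.00404 + 0.00002 + 0.00259 + 0.00303 + 0.00352 + 0.00065 + 0.00115 + 0.00088 + 0.00303 = 0.36229.
So 1 − D = 0.63771, i.e. 0.638 to 3 decimal places.

0.638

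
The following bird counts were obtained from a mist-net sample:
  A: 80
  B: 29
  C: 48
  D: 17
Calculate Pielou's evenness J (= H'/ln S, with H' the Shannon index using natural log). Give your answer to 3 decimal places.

Total N = 80+29+48+17 = 174, so the proportions are 0.45977, 0.16667, 0.27586, 0.0977 (working shown to 5 dp, full precision carried).
H' = −Σ pᵢ ln pᵢ = −((-0.35725) + (-0.29863) + (-0.35527) + (-0.22724)) = 1.23839.
With S = 4 species, ln S = 1.38629, so J = 1.23839/1.38629 = 0.89331, i.e. 0.893 to 3 decimal places.

0.893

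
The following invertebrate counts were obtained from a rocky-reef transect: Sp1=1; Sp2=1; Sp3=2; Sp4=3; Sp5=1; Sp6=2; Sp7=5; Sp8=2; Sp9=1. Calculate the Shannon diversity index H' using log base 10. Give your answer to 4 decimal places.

0.8813

Total N = 1+1+2+3+1+2+5+2+1 = 18, so the proportions are 0.0555556, 0.0555556, 0.1111111, 0.1666667, 0.0555556, 0.1111111, 0.2777778, 0.1111111, 0.0555556 (working shown to 7 dp, full precision carried).
Each pᵢ log₁₀ pᵢ term: 0.0555556×(-1.2552725)=-0.0697374, 0.0555556×(-1.2552725)=-0.0697374, 0.1111111×(-0.9542425)=-0.1060269, 0.1666667×(-0.7781513)=-0.1296919, 0.0555556×(-1.2552725)=-0.0697374, 0.1111111×(-0.9542425)=-0.1060269, 0.2777778×(-0.5563025)=-0.1545285, 0.1111111×(-0.9542425)=-0.1060269, 0.0555556×(-1.2552725)=-0.0697374.
Sum = -0.8812506, so H' = 0.8813.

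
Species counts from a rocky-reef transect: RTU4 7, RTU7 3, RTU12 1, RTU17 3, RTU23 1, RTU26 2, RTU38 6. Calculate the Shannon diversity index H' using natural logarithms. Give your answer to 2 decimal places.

Total N = 7+3+1+3+1+2+6 = 23, so the proportions are 0.3043, 0.1304, 0.0435, 0.1304, 0.0435, 0.087, 0.2609 (working shown to 4 dp, full precision carried).
Each pᵢ ln pᵢ term: 0.3043×(-1.1896)=-0.3620, 0.1304×(-2.0369)=-0.2657, 0.0435×(-3.1355)=-0.1363, 0.1304×(-2.0369)=-0.2657, 0.0435×(-3.1355)=-0.1363, 0.087×(-2.4423)=-0.2124, 0.2609×(-1.3437)=-0.3505.
Sum = -1.7290, so H' = 1.73.

1.73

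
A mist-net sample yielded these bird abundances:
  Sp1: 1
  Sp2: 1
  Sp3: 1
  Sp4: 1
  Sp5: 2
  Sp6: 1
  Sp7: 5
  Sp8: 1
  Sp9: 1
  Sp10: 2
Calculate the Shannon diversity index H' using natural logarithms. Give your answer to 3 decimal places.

Total N = 1+1+1+1+2+1+5+1+1+2 = 16, so the proportions are 0.0625, 0.0625, 0.0625, 0.0625, 0.125, 0.0625, 0.3125, 0.0625, 0.0625, 0.125 (working shown to 5 dp, full precision carried).
Each pᵢ ln pᵢ term: 0.0625×(-2.77259)=-0.17329, 0.0625×(-2.77259)=-0.17329, 0.0625×(-2.77259)=-0.17329, 0.0625×(-2.77259)=-0.17329, 0.125×(-2.07944)=-0.25993, 0.0625×(-2.77259)=-0.17329, 0.3125×(-1.16315)=-0.36348, 0.0625×(-2.77259)=-0.17329, 0.0625×(-2.77259)=-0.17329, 0.125×(-2.07944)=-0.25993.
Sum = -2.09635, so H' = 2.096.

2.096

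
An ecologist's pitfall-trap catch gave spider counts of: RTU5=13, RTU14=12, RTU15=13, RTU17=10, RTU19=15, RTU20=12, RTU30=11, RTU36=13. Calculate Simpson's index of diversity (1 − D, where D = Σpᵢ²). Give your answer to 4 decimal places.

Total N = 13+12+13+10+15+12+11+13 = 99, so the proportions are 0.131313, 0.121212, 0.131313, 0.10101, 0.151515, 0.121212, 0.111111, 0.131313 (working shown to 6 dp, full precision carried).
D = 0.131313² + 0.121212² + 0.131313² + 0.10101² + 0.151515² + 0.121212² + 0.111111² + 0.131313² = 0.017243 + 0.014692 + 0.017243 + 0.010203 + 0.022957 + 0.014692 + 0.012346 + 0.017243 = 0.126620.
So 1 − D = 0.873380, i.e. 0.8734 to 4 decimal places.

0.8734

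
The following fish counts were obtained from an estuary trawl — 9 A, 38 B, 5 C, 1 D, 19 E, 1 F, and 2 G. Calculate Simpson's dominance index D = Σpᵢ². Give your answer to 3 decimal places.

Total N = 9+38+5+1+19+1+2 = 75, so the proportions are 0.12, 0.50667, 0.06667, 0.01333, 0.25333, 0.01333, 0.02667 (working shown to 5 dp, full precision carried).
D = 0.12² + 0.50667² + 0.06667² + 0.01333² + 0.25333² + 0.01333² + 0.02667² = 0.01440 + 0.25671 + 0.00444 + 0.00018 + 0.06418 + 0.00018 + 0.00071 = 0.34080.
To 3 decimal places, D = 0.341.

0.341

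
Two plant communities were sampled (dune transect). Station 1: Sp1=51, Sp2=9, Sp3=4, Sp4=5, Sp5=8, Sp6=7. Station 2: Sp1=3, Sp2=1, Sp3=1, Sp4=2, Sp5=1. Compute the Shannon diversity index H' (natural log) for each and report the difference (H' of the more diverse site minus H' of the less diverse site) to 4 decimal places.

Station 1: N=84, proportions 0.607143, 0.107143, 0.047619, 0.059524, 0.095238, 0.083333, giving H' = 1.286205 (working shown to 6 dp, full precision carried).
Station 2: N=8, proportions 0.375, 0.125, 0.125, 0.25, 0.125, giving H' = 1.494175.
Difference = |1.286205 − 1.494175| = 0.207970, i.e. 0.2080 to 4 decimal places.

0.2080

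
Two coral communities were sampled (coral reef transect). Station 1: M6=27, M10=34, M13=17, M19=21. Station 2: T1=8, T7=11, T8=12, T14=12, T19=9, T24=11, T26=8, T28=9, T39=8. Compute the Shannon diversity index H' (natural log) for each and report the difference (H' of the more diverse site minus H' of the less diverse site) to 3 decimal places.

Station 1: N=99, proportions 0.27273, 0.34343, 0.17172, 0.21212, giving H' = 1.35286 (working shown to 5 dp, full precision carried).
Station 2: N=88, proportions 0.09091, 0.125, 0.13636, 0.13636, 0.10227, 0.125, 0.09091, 0.10227, 0.09091, giving H' = 2.18361.
Difference = |1.35286 − 2.18361| = 0.83075, i.e. 0.831 to 3 decimal places.

0.831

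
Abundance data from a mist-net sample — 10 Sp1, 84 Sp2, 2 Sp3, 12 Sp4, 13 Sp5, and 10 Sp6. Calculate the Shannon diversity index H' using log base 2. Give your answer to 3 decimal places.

Total N = 10+84+2+12+13+10 = 131, so the proportions are 0.07634, 0.64122, 0.01527, 0.0916, 0.09924, 0.07634 (working shown to 5 dp, full precision carried).
Each pᵢ log₂ pᵢ term: 0.07634×(-3.71149)=-0.28332, 0.64122×(-0.64111)=-0.41109, 0.01527×(-6.03342)=-0.09211, 0.0916×(-3.44846)=-0.31589, 0.09924×(-3.33298)=-0.33075, 0.07634×(-3.71149)=-0.28332.
Sum = -1.71649, so H' = 1.716.

1.716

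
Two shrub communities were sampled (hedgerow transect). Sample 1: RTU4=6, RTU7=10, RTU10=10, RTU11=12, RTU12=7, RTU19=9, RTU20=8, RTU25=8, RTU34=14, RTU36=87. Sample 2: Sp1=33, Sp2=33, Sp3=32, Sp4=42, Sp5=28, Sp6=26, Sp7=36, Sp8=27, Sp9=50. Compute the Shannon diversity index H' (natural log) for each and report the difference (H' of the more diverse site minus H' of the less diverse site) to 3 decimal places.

0.418

Sample 1: N=171, proportions 0.035088, 0.05848, 0.05848, 0.070175, 0.040936, 0.052632, 0.046784, 0.046784, 0.081871, 0.508772, giving H' = 1.757047 (working shown to 6 dp, full precision carried).
Sample 2: N=307, proportions 0.107492, 0.107492, 0.104235, 0.136808, 0.091205, 0.084691, 0.117264, 0.087948, 0.162866, giving H' = 2.175503.
Difference = |1.757047 − 2.175503| = 0.418456, i.e. 0.418 to 3 decimal places.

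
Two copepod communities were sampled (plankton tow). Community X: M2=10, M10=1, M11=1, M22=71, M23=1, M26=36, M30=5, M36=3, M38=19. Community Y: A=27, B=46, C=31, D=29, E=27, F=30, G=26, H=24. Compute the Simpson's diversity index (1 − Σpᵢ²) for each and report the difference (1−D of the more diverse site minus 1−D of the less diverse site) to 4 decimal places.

Community X: N=147, proportions 0.068027, 0.006803, 0.006803, 0.482993, 0.006803, 0.244898, 0.034014, 0.020408, 0.129252, giving 1−D = 0.683697 (working shown to 6 dp, full precision carried).
Community Y: N=240, proportions 0.1125, 0.191667, 0.129167, 0.120833, 0.1125, 0.125, 0.108333, 0.1, giving 1−D = 0.869306.
Difference = |0.683697 − 0.869306| = 0.185609, i.e. 0.1856 to 4 decimal places.

0.1856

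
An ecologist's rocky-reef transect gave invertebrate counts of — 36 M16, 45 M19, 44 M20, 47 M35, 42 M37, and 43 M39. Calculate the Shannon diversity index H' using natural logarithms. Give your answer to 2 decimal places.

1.79

Total N = 36+45+44+47+42+43 = 257, so the proportions are 0.1401, 0.1751, 0.1712, 0.1829, 0.1634, 0.1673 (working shown to 4 dp, full precision carried).
Each pᵢ ln pᵢ term: 0.1401×(-1.9656)=-0.2753, 0.1751×(-1.7424)=-0.3051, 0.1712×(-1.7649)=-0.3022, 0.1829×(-1.6989)=-0.3107, 0.1634×(-1.8114)=-0.2960, 0.1673×(-1.7879)=-0.2991.
Sum = -1.7884, so H' = 1.79.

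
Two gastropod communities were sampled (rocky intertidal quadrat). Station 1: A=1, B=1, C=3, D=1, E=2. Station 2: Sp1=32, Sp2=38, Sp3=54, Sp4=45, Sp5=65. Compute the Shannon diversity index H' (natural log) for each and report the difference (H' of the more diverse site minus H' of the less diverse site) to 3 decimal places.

Station 1: N=8, proportions 0.125, 0.125, 0.375, 0.125, 0.25, giving H' = 1.49418 (working shown to 5 dp, full precision carried).
Station 2: N=234, proportions 0.13675, 0.16239, 0.23077, 0.19231, 0.27778, giving H' = 1.57852.
Difference = |1.49418 − 1.57852| = 0.08434, i.e. 0.084 to 3 decimal places.

0.084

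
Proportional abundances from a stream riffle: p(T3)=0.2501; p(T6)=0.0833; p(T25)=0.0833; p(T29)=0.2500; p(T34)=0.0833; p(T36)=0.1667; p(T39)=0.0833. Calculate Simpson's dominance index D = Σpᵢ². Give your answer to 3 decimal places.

D = 0.2501² + 0.0833² + 0.0833² + 0.25² + 0.0833² + 0.1667² + 0.0833² = 0.06255 + 0.00694 + 0.00694 + 0.06250 + 0.00694 + 0.02779 + 0.00694 = 0.18059 (working shown to 5 dp, full precision carried).
To 3 decimal places, D = 0.181.

0.181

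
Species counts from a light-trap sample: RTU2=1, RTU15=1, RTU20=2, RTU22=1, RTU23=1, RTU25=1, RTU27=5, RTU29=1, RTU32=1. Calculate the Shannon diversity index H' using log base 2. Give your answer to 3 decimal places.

Total N = 1+1+2+1+1+1+5+1+1 = 14, so the proportions are 0.07143, 0.07143, 0.14286, 0.07143, 0.07143, 0.07143, 0.35714, 0.07143, 0.07143 (working shown to 5 dp, full precision carried).
Each pᵢ log₂ pᵢ term: 0.07143×(-3.80735)=-0.27195, 0.07143×(-3.80735)=-0.27195, 0.14286×(-2.80735)=-0.40105, 0.07143×(-3.80735)=-0.27195, 0.07143×(-3.80735)=-0.27195, 0.07143×(-3.80735)=-0.27195, 0.35714×(-1.48543)=-0.53051, 0.07143×(-3.80735)=-0.27195, 0.07143×(-3.80735)=-0.27195.
Sum = -2.83524, so H' = 2.835.

2.835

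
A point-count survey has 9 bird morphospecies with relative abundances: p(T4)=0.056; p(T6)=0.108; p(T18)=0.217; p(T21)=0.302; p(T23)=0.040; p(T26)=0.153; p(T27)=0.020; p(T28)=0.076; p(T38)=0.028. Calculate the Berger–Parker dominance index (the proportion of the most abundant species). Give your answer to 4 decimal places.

The largest proportion is 0.302, i.e. d = 0.3020 to 4 decimal places.

0.3020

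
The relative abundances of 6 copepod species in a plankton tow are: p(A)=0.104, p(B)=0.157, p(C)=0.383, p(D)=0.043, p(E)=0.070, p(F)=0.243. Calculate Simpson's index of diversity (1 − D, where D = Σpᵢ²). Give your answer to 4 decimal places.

0.7520

D = 0.104² + 0.157² + 0.383² + 0.043² + 0.07² + 0.243² = 0.010816 + 0.024649 + 0.146689 + 0.001849 + 0.004900 + 0.059049 = 0.247952 (working shown to 6 dp, full precision carried).
So 1 − D = 0.752048, i.e. 0.7520 to 4 decimal places.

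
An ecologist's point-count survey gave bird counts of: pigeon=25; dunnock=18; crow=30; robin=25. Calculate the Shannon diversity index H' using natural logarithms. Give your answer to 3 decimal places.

1.371

Total N = 25+18+30+25 = 98, so the proportions are 0.2551, 0.18367, 0.30612, 0.2551 (working shown to 5 dp, full precision carried).
Each pᵢ ln pᵢ term: 0.2551×(-1.36609)=-0.34849, 0.18367×(-1.69460)=-0.31125, 0.30612×(-1.18377)=-0.36238, 0.2551×(-1.36609)=-0.34849.
Sum = -1.37062, so H' = 1.371.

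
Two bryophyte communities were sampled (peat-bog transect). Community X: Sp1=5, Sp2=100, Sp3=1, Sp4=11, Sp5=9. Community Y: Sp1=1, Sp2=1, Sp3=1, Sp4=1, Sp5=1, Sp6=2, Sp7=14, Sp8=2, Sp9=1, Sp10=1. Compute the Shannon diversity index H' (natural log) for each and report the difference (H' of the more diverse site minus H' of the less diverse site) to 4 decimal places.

0.8789

Community X: N=126, proportions 0.039683, 0.793651, 0.007937, 0.087302, 0.071429, giving H' = 0.751234 (working shown to 6 dp, full precision carried).
Community Y: N=25, proportions 0.04, 0.04, 0.04, 0.04, 0.04, 0.08, 0.56, 0.08, 0.04, 0.04, giving H' = 1.630100.
Difference = |0.751234 − 1.630100| = 0.878866, i.e. 0.8789 to 4 decimal places.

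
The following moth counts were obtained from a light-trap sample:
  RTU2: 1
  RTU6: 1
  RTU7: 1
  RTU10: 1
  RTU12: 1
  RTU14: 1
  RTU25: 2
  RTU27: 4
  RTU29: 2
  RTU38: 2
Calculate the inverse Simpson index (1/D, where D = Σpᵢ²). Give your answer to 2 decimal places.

7.53

Total N = 1+1+1+1+1+1+2+4+2+2 = 16, so the proportions are 0.0625, 0.0625, 0.0625, 0.0625, 0.0625, 0.0625, 0.125, 0.25, 0.125, 0.125 (working shown to 6 dp, full precision carried).
D = 0.0625² + 0.0625² + 0.0625² + 0.0625² + 0.0625² + 0.0625² + 0.125² + 0.25² + 0.125² + 0.125² = 0.003906 + 0.003906 + 0.003906 + 0.003906 + 0.003906 + 0.003906 + 0.015625 + 0.062500 + 0.015625 + 0.015625 = 0.132812.
So 1/D = 7.5294, i.e. 7.53 to 2 decimal places.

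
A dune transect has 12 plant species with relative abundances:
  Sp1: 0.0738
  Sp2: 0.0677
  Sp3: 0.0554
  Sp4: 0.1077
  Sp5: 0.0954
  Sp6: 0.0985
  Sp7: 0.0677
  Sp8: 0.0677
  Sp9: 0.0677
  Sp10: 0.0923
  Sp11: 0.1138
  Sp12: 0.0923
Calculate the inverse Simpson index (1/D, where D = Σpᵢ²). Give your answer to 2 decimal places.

D = 0.0738² + 0.0677² + 0.0554² + 0.1077² + 0.0954² + 0.0985² + 0.0677² + 0.0677² + 0.0677² + 0.0923² + 0.1138² + 0.0923² = 0.0054464 + 0.0045833 + 0.0030692 + 0.0115993 + 0.0091012 + 0.0097023 + 0.0045833 + 0.0045833 + 0.0045833 + 0.0085193 + 0.0129504 + 0.0085193 = 0.0872405 (working shown to 7 dp, full precision carried).
So 1/D = 11.4626, i.e. 11.46 to 2 decimal places.

11.46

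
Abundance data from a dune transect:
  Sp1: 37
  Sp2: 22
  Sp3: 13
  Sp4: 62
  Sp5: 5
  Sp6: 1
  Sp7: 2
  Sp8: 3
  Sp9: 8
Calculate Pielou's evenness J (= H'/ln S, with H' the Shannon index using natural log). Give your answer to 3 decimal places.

Total N = 37+22+13+62+5+1+2+3+8 = 153, so the proportions are 0.24183, 0.14379, 0.08497, 0.40523, 0.03268, 0.00654, 0.01307, 0.01961, 0.05229 (working shown to 5 dp, full precision carried).
H' = −Σ pᵢ ln pᵢ = −((-0.34328) + (-0.27887) + (-0.20949) + (-0.36604) + (-0.11180) + (-0.03288) + (-0.05670) + (-0.07709) + (-0.15430)) = 1.63045.
With S = 9 species, ln S = 2.19722, so J = 1.63045/2.19722 = 0.74205, i.e. 0.742 to 3 decimal places.

0.742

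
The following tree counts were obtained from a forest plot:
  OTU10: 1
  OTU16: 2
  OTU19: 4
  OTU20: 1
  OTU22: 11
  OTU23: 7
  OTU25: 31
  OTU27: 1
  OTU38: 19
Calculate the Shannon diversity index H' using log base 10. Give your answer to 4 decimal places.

0.7058

Total N = 1+2+4+1+11+7+31+1+19 = 77, so the proportions are 0.012987, 0.025974, 0.051948, 0.012987, 0.142857, 0.090909, 0.402597, 0.012987, 0.246753 (working shown to 6 dp, full precision carried).
Each pᵢ log₁₀ pᵢ term: 0.012987×(-1.886491)=-0.024500, 0.025974×(-1.585461)=-0.041181, 0.051948×(-1.284431)=-0.066724, 0.012987×(-1.886491)=-0.024500, 0.142857×(-0.845098)=-0.120728, 0.090909×(-1.041393)=-0.094672, 0.402597×(-0.395129)=-0.159078, 0.012987×(-1.886491)=-0.024500, 0.246753×(-0.607737)=-0.149961.
Sum = -0.705843, so H' = 0.7058.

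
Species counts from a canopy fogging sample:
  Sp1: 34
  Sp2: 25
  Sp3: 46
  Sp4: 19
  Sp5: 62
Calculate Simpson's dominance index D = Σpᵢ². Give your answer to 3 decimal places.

0.234

Total N = 34+25+46+19+62 = 186, so the proportions are 0.1828, 0.13441, 0.24731, 0.10215, 0.33333 (working shown to 5 dp, full precision carried).
D = 0.1828² + 0.13441² + 0.24731² + 0.10215² + 0.33333² = 0.03341 + 0.01807 + 0.06116 + 0.01043 + 0.11111 = 0.23419.
To 3 decimal places, D = 0.234.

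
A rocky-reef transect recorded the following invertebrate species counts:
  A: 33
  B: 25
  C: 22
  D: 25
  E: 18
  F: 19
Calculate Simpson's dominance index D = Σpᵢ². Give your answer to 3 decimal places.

0.174

Total N = 33+25+22+25+18+19 = 142, so the proportions are 0.23239, 0.17606, 0.15493, 0.17606, 0.12676, 0.1338 (working shown to 5 dp, full precision carried).
D = 0.23239² + 0.17606² + 0.15493² + 0.17606² + 0.12676² + 0.1338² = 0.05401 + 0.03100 + 0.02400 + 0.03100 + 0.01607 + 0.01790 = 0.17397.
To 3 decimal places, D = 0.174.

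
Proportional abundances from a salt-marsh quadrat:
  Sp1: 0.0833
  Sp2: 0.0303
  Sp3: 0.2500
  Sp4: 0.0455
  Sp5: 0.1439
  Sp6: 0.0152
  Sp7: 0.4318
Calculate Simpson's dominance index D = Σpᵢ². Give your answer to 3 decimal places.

D = 0.0833² + 0.0303² + 0.25² + 0.0455² + 0.1439² + 0.0152² + 0.4318² = 0.00694 + 0.00092 + 0.06250 + 0.00207 + 0.02071 + 0.00023 + 0.18645 = 0.27982 (working shown to 5 dp, full precision carried).
To 3 decimal places, D = 0.280.

0.280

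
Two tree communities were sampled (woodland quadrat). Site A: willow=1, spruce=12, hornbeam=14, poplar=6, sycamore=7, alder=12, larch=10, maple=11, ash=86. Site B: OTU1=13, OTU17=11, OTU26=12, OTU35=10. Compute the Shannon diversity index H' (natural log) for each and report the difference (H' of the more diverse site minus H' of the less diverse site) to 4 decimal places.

0.2066

Site A: N=159, proportions 0.006289, 0.075472, 0.08805, 0.037736, 0.044025, 0.075472, 0.062893, 0.069182, 0.540881, giving H' = 1.588193 (working shown to 6 dp, full precision carried).
Site B: N=46, proportions 0.282609, 0.23913, 0.26087, 0.217391, giving H' = 1.381556.
Difference = |1.588193 − 1.381556| = 0.206637, i.e. 0.2066 to 4 decimal places.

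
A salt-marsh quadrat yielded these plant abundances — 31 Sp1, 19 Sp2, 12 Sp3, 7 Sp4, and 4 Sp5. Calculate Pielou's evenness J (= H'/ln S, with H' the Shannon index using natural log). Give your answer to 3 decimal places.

0.867

Total N = 31+19+12+7+4 = 73, so the proportions are 0.42466, 0.26027, 0.16438, 0.09589, 0.05479 (working shown to 5 dp, full precision carried).
H' = −Σ pᵢ ln pᵢ = −((-0.36371) + (-0.35033) + (-0.29680) + (-0.22482) + (-0.15913)) = 1.39480.
With S = 5 species, ln S = 1.60944, so J = 1.39480/1.60944 = 0.86664, i.e. 0.867 to 3 decimal places.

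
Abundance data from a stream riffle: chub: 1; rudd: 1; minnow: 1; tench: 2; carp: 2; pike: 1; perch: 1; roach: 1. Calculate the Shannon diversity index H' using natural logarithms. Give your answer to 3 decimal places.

2.025

Total N = 1+1+1+2+2+1+1+1 = 10, so the proportions are 0.1, 0.1, 0.1, 0.2, 0.2, 0.1, 0.1, 0.1 (working shown to 5 dp, full precision carried).
Each pᵢ ln pᵢ term: 0.1×(-2.30259)=-0.23026, 0.1×(-2.30259)=-0.23026, 0.1×(-2.30259)=-0.23026, 0.2×(-1.60944)=-0.32189, 0.2×(-1.60944)=-0.32189, 0.1×(-2.30259)=-0.23026, 0.1×(-2.30259)=-0.23026, 0.1×(-2.30259)=-0.23026.
Sum = -2.02533, so H' = 2.025.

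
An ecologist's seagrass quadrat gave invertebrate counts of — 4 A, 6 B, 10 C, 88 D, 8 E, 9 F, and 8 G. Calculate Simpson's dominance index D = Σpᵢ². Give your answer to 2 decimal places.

0.46

Total N = 4+6+10+88+8+9+8 = 133, so the proportions are 0.0301, 0.0451, 0.0752, 0.6617, 0.0602, 0.0677, 0.0602 (working shown to 4 dp, full precision carried).
D = 0.0301² + 0.0451² + 0.0752² + 0.6617² + 0.0602² + 0.0677² + 0.0602² = 0.0009 + 0.0020 + 0.0057 + 0.4378 + 0.0036 + 0.0046 + 0.0036 = 0.4582.
To 2 decimal places, D = 0.46.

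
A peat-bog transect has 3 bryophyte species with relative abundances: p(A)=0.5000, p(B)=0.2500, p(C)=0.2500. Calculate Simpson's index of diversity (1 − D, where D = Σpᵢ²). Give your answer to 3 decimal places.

0.625

D = 0.5² + 0.25² + 0.25² = 0.25000 + 0.06250 + 0.06250 = 0.37500 (working shown to 5 dp, full precision carried).
So 1 − D = 0.62500, i.e. 0.625 to 3 decimal places.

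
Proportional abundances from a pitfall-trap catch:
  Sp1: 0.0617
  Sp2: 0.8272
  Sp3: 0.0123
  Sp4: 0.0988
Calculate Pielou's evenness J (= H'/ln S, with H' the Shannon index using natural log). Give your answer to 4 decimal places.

0.4412

H' = −Σ pᵢ ln pᵢ = −((-0.171864) + (-0.156927) + (-0.054097) + (-0.228688)) = 0.611576 (working shown to 6 dp, full precision carried).
With S = 4 species, ln S = 1.386294, so J = 0.611576/1.386294 = 0.441159, i.e. 0.4412 to 4 decimal places.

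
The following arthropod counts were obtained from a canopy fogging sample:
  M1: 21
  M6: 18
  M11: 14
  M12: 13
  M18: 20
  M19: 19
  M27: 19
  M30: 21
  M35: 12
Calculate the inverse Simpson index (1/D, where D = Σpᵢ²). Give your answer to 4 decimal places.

Total N = 21+18+14+13+20+19+19+21+12 = 157, so the proportions are 0.13375796, 0.11464968, 0.08917197, 0.08280255, 0.12738854, 0.12101911, 0.12101911, 0.13375796, 0.07643312 (working shown to 8 dp, full precision carried).
D = 0.13375796² + 0.11464968² + 0.08917197² + 0.08280255² + 0.12738854² + 0.12101911² + 0.12101911² + 0.13375796² + 0.07643312² = 0.01789119 + 0.01314455 + 0.00795164 + 0.00685626 + 0.01622784 + 0.01464562 + 0.01464562 + 0.01789119 + 0.00584202 = 0.11509595.
So 1/D = 8.688403, i.e. 8.6884 to 4 decimal places.

8.6884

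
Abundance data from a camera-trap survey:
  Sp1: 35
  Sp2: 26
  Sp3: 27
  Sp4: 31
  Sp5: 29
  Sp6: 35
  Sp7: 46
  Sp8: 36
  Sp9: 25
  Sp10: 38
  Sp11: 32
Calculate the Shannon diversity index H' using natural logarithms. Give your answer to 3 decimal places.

Total N = 35+26+27+31+29+35+46+36+25+38+32 = 360, so the proportions are 0.09722, 0.07222, 0.075, 0.08611, 0.08056, 0.09722, 0.12778, 0.1, 0.06944, 0.10556, 0.08889 (working shown to 5 dp, full precision carried).
Each pᵢ ln pᵢ term: 0.09722×(-2.33076)=-0.22660, 0.07222×(-2.62801)=-0.18980, 0.075×(-2.59027)=-0.19427, 0.08611×(-2.45212)=-0.21115, 0.08056×(-2.51881)=-0.20290, 0.09722×(-2.33076)=-0.22660, 0.12778×(-2.05746)=-0.26290, 0.1×(-2.30259)=-0.23026, 0.06944×(-2.66723)=-0.18522, 0.10556×(-2.24852)=-0.23734, 0.08889×(-2.42037)=-0.21514.
Sum = -2.38220, so H' = 2.382.

2.382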